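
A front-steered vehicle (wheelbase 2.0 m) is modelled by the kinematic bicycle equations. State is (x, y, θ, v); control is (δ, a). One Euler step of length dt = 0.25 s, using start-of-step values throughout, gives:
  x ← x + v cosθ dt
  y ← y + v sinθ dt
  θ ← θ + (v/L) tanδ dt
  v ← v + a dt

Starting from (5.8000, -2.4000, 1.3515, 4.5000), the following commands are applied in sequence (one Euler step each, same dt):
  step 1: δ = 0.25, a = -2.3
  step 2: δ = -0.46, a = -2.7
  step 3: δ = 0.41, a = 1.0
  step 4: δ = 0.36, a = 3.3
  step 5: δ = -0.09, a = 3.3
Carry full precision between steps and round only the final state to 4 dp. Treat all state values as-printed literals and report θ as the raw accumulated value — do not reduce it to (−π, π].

(6.4732, 2.3952, 1.5445, 5.1500)

after step 1 (δ=0.25, a=-2.3): (6.044736, -1.301943, 1.495130, 3.925000)
after step 2 (δ=-0.46, a=-2.7): (6.118913, -0.323501, 1.252050, 3.250000)
after step 3 (δ=0.41, a=1.0): (6.373531, 0.448073, 1.428619, 3.500000)
after step 4 (δ=0.36, a=3.3): (6.497517, 1.314244, 1.593295, 4.325000)
after step 5 (δ=-0.09, a=3.3): (6.473192, 2.395221, 1.544507, 5.150000)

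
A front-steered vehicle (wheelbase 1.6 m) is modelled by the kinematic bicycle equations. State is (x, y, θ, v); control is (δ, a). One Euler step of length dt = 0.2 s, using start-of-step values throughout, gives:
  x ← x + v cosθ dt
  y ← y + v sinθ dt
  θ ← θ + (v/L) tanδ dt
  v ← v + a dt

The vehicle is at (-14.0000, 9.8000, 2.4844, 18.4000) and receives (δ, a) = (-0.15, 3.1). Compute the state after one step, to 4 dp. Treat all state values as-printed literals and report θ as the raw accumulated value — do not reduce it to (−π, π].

x' = -14.0000 + 18.4000·cos(2.4844)·0.2 = -16.9135
y' = 9.8000 + 18.4000·sin(2.4844)·0.2 = 12.0481
θ' = 2.4844 + (18.4000/1.6)·tan(-0.15)·0.2 = 2.1368
v' = 18.4000 + 3.1000·0.2 = 19.0200

(-16.9135, 12.0481, 2.1368, 19.0200)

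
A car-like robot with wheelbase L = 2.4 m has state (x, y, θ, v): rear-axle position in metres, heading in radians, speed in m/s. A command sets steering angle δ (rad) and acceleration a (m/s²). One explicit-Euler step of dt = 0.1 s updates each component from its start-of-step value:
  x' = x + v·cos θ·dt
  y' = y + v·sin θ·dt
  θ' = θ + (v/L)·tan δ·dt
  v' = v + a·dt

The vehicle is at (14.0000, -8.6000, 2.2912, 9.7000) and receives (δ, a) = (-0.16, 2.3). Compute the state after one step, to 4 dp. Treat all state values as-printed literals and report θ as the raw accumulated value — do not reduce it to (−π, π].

(13.3601, -7.8710, 2.2260, 9.9300)

x' = 14.0000 + 9.7000·cos(2.2912)·0.1 = 13.3601
y' = -8.6000 + 9.7000·sin(2.2912)·0.1 = -7.8710
θ' = 2.2912 + (9.7000/2.4)·tan(-0.16)·0.1 = 2.2260
v' = 9.7000 + 2.3000·0.1 = 9.9300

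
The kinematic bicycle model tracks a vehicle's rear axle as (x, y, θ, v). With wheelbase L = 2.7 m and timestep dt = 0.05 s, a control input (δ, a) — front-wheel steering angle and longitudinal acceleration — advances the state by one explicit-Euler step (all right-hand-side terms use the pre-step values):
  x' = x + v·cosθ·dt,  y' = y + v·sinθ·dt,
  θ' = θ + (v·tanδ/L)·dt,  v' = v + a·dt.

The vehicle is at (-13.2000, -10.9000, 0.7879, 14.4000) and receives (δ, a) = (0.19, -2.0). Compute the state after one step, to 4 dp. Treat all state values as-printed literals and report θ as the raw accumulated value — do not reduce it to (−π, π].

(-12.6922, -10.3896, 0.8392, 14.3000)

x' = -13.2000 + 14.4000·cos(0.7879)·0.05 = -12.6922
y' = -10.9000 + 14.4000·sin(0.7879)·0.05 = -10.3896
θ' = 0.7879 + (14.4000/2.7)·tan(0.19)·0.05 = 0.8392
v' = 14.4000 − 2.0000·0.05 = 14.3000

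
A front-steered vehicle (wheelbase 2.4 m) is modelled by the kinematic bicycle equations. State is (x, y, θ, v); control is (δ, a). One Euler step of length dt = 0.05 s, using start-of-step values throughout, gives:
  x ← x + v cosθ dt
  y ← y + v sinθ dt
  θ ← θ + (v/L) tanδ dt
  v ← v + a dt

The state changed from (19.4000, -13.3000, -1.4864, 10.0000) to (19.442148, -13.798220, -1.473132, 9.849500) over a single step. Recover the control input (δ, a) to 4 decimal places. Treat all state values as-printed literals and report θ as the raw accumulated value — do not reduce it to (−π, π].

δ = 0.0636, a = -3.0100

a = (v'−v)/dt = (-0.150500)/0.05 = -3.0100
Δθ = θ'−θ = 0.013268;  (v·dt/L) = 10.0000·0.05/2.4 = 0.208333
tan δ = Δθ·L/(v·dt) = 0.063686  →  δ = 0.0636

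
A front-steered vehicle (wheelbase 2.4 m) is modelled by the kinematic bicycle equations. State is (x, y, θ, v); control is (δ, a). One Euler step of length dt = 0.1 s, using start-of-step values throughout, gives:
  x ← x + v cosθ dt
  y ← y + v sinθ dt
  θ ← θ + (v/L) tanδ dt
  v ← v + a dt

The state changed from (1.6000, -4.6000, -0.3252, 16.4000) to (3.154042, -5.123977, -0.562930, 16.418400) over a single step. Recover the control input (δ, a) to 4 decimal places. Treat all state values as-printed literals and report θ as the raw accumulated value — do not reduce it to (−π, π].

a = (v'−v)/dt = (0.018400)/0.1 = 0.1840
Δθ = θ'−θ = -0.237730;  (v·dt/L) = 16.4000·0.1/2.4 = 0.683333
tan δ = Δθ·L/(v·dt) = -0.347898  →  δ = -0.3348

δ = -0.3348, a = 0.1840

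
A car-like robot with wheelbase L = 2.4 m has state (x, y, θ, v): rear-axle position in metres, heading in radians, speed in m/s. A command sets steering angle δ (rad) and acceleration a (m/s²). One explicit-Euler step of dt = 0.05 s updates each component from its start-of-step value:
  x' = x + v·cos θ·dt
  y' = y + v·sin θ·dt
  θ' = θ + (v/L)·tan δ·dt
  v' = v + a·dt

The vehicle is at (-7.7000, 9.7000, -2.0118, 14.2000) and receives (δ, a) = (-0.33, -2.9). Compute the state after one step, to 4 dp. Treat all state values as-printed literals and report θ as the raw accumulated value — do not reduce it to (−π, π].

(-8.0031, 9.0579, -2.1131, 14.0550)

x' = -7.7000 + 14.2000·cos(-2.0118)·0.05 = -8.0031
y' = 9.7000 + 14.2000·sin(-2.0118)·0.05 = 9.0579
θ' = -2.0118 + (14.2000/2.4)·tan(-0.33)·0.05 = -2.1131
v' = 14.2000 − 2.9000·0.05 = 14.0550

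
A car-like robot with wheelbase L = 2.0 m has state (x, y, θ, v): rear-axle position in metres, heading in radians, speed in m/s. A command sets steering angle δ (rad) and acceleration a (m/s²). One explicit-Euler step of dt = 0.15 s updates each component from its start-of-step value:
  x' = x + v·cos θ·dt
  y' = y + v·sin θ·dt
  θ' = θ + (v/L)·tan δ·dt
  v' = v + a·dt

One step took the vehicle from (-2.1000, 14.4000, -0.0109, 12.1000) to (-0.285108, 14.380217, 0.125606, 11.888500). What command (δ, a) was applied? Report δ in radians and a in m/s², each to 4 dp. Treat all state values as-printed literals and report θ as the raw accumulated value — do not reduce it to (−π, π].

δ = 0.1493, a = -1.4100

a = (v'−v)/dt = (-0.211500)/0.15 = -1.4100
Δθ = θ'−θ = 0.136506;  (v·dt/L) = 12.1000·0.15/2.0 = 0.907500
tan δ = Δθ·L/(v·dt) = 0.150420  →  δ = 0.1493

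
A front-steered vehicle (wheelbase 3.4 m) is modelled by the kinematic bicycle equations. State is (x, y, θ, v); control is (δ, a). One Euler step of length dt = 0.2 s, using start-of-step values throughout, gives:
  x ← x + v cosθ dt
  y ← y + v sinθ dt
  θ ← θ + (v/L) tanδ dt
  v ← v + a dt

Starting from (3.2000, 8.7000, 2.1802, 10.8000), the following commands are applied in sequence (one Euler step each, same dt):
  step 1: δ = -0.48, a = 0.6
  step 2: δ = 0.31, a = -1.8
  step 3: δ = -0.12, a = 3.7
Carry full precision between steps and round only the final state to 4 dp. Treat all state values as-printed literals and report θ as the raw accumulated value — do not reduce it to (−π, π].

(0.3793, 14.4399, 1.9803, 11.3000)

after step 1 (δ=-0.48, a=0.6): (1.963662, 10.471177, 1.849459, 10.920000)
after step 2 (δ=0.31, a=-1.8): (1.362909, 12.570928, 2.055222, 10.560000)
after step 3 (δ=-0.12, a=3.7): (0.379350, 14.439926, 1.980321, 11.300000)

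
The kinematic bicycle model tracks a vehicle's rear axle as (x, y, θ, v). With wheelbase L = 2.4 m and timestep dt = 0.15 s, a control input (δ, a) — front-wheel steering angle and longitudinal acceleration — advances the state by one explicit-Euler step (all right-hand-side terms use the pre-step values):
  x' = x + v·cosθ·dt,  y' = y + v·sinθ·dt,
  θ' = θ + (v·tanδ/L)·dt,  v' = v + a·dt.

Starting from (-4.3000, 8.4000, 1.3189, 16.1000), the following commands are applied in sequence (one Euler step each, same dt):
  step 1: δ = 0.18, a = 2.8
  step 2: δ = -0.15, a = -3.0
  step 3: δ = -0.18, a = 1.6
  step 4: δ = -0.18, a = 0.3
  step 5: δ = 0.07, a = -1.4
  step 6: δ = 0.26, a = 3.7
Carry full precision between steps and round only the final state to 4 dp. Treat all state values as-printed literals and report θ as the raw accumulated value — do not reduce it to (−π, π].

(0.5570, 21.9410, 1.3178, 16.7000)

after step 1 (δ=0.18, a=2.8): (-3.698083, 10.738786, 1.502007, 16.520000)
after step 2 (δ=-0.15, a=-3.0): (-3.527757, 13.210926, 1.345960, 16.070000)
after step 3 (δ=-0.18, a=1.6): (-2.990343, 15.560755, 1.163194, 16.310000)
after step 4 (δ=-0.18, a=0.3): (-2.020528, 17.806823, 0.977699, 16.355000)
after step 5 (δ=0.07, a=-1.4): (-0.649328, 19.841090, 1.049369, 16.145000)
after step 6 (δ=0.26, a=3.7): (0.556990, 21.941012, 1.317801, 16.700000)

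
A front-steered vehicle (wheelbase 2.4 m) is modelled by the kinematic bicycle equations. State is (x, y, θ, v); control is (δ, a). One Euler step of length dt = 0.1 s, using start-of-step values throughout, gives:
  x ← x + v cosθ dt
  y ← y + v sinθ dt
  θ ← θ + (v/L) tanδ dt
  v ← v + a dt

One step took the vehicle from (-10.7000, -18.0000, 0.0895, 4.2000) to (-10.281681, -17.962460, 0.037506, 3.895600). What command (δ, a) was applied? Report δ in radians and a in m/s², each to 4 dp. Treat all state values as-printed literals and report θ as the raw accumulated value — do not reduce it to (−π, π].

δ = -0.2888, a = -3.0440

a = (v'−v)/dt = (-0.304400)/0.1 = -3.0440
Δθ = θ'−θ = -0.051994;  (v·dt/L) = 4.2000·0.1/2.4 = 0.175000
tan δ = Δθ·L/(v·dt) = -0.297109  →  δ = -0.2888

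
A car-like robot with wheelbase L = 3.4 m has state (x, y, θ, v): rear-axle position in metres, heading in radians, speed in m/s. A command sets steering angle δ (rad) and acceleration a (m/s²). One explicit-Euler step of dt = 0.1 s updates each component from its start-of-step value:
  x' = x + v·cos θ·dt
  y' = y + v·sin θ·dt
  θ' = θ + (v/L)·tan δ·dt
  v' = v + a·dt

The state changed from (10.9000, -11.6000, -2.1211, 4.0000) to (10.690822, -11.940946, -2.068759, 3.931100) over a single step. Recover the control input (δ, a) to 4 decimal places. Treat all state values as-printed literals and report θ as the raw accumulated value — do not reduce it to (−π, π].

δ = 0.4186, a = -0.6890

a = (v'−v)/dt = (-0.068900)/0.1 = -0.6890
Δθ = θ'−θ = 0.052341;  (v·dt/L) = 4.0000·0.1/3.4 = 0.117647
tan δ = Δθ·L/(v·dt) = 0.444899  →  δ = 0.4186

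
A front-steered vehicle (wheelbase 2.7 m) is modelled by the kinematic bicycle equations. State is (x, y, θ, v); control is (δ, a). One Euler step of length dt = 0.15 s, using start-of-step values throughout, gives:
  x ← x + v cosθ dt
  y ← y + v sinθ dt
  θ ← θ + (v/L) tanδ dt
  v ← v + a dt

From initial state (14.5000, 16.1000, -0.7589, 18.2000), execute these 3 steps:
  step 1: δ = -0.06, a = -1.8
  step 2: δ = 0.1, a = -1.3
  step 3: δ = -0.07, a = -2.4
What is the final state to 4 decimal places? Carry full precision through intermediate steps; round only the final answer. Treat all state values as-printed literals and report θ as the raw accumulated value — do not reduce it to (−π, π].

after step 1 (δ=-0.06, a=-1.8): (16.480870, 14.221422, -0.819640, 17.930000)
after step 2 (δ=0.1, a=-1.3): (18.316413, 12.255667, -0.719695, 17.735000)
after step 3 (δ=-0.07, a=-2.4): (20.316938, 10.502149, -0.788777, 17.375000)

(20.3169, 10.5021, -0.7888, 17.3750)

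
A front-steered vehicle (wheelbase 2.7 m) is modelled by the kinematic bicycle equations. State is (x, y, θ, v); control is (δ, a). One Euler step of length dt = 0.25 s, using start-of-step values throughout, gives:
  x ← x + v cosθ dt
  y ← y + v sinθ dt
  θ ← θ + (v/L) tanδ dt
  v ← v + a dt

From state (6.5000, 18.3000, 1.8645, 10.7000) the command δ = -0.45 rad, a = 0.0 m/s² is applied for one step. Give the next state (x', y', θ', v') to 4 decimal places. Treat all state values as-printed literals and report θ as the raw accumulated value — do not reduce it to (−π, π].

(5.7256, 20.8605, 1.3859, 10.7000)

x' = 6.5000 + 10.7000·cos(1.8645)·0.25 = 5.7256
y' = 18.3000 + 10.7000·sin(1.8645)·0.25 = 20.8605
θ' = 1.8645 + (10.7000/2.7)·tan(-0.45)·0.25 = 1.3859
v' = 10.7000 + 0.0000·0.25 = 10.7000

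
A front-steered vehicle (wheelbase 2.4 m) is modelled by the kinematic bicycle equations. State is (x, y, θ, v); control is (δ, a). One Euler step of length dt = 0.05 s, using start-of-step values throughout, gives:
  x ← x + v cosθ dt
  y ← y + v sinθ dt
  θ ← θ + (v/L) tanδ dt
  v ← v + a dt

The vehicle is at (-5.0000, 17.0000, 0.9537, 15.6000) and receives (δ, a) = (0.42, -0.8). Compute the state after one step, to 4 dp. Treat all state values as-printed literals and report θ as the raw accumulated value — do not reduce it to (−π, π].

x' = -5.0000 + 15.6000·cos(0.9537)·0.05 = -4.5486
y' = 17.0000 + 15.6000·sin(0.9537)·0.05 = 17.6361
θ' = 0.9537 + (15.6000/2.4)·tan(0.42)·0.05 = 1.0988
v' = 15.6000 − 0.8000·0.05 = 15.5600

(-4.5486, 17.6361, 1.0988, 15.5600)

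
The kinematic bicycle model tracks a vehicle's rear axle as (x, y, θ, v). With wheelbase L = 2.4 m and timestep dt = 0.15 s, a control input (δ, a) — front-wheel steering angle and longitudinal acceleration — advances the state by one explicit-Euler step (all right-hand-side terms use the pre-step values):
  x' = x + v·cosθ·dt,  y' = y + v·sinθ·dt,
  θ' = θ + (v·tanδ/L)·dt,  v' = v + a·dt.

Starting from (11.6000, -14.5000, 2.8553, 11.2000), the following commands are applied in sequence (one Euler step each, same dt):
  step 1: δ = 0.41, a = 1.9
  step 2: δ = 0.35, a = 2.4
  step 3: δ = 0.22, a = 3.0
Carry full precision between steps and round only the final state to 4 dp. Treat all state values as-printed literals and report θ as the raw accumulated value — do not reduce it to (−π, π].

after step 1 (δ=0.41, a=1.9): (9.988380, -14.025572, 3.159542, 11.485000)
after step 2 (δ=0.35, a=2.4): (8.265908, -14.056492, 3.421564, 11.845000)
after step 3 (δ=0.22, a=3.0): (6.558338, -14.547458, 3.587112, 12.295000)

(6.5583, -14.5475, 3.5871, 12.2950)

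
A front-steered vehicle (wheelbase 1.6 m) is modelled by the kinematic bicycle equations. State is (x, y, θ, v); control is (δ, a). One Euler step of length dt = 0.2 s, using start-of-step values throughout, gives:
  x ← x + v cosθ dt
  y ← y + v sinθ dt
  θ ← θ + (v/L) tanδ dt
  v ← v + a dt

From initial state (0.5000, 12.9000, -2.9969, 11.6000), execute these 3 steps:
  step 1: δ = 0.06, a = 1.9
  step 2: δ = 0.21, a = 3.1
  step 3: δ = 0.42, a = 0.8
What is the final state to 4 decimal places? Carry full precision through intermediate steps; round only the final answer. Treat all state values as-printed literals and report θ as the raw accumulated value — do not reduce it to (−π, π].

(-6.2747, 10.6958, -1.8873, 12.7600)

after step 1 (δ=0.06, a=1.9): (-1.795757, 12.565483, -2.909795, 11.980000)
after step 2 (δ=0.21, a=3.1): (-4.127676, 12.015057, -2.590615, 12.600000)
after step 3 (δ=0.42, a=0.8): (-6.274748, 10.695785, -1.887263, 12.760000)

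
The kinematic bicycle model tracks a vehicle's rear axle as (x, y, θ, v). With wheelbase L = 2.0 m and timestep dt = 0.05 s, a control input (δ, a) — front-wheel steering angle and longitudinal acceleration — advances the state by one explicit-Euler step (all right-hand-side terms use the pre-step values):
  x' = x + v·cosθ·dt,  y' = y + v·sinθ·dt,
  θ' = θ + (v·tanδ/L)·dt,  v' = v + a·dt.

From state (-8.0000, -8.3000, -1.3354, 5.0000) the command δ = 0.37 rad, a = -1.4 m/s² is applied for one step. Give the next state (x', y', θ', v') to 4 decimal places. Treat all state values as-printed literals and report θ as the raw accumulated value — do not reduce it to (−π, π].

x' = -8.0000 + 5.0000·cos(-1.3354)·0.05 = -7.9417
y' = -8.3000 + 5.0000·sin(-1.3354)·0.05 = -8.5431
θ' = -1.3354 + (5.0000/2.0)·tan(0.37)·0.05 = -1.2869
v' = 5.0000 − 1.4000·0.05 = 4.9300

(-7.9417, -8.5431, -1.2869, 4.9300)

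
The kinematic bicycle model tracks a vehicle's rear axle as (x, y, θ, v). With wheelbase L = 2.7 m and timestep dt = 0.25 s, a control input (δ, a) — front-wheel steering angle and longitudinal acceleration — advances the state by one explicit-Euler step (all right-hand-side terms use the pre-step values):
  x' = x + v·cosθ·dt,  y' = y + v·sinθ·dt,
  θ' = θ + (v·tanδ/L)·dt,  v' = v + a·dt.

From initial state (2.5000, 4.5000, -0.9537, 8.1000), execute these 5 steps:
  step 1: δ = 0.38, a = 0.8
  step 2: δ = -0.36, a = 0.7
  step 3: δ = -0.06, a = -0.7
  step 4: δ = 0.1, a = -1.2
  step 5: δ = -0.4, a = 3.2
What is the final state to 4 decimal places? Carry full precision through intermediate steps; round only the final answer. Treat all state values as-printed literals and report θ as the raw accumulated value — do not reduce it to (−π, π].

(8.9219, -3.4480, -1.2266, 8.8000)

after step 1 (δ=0.38, a=0.8): (3.671806, 2.848487, -0.654140, 8.300000)
after step 2 (δ=-0.36, a=0.7): (5.318466, 1.585896, -0.943413, 8.475000)
after step 3 (δ=-0.06, a=-0.7): (6.562232, -0.129373, -0.990553, 8.300000)
after step 4 (δ=0.1, a=-1.2): (7.699804, -1.864756, -0.913444, 8.000000)
after step 5 (δ=-0.4, a=3.2): (8.921851, -3.447981, -1.226624, 8.800000)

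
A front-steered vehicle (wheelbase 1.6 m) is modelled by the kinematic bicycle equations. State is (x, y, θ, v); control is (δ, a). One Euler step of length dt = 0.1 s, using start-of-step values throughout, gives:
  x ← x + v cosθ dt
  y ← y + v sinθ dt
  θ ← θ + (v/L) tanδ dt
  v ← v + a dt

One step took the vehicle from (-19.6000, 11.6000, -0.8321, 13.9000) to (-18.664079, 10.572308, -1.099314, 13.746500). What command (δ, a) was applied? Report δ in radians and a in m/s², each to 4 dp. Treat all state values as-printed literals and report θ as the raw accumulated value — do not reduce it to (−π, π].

δ = -0.2984, a = -1.5350

a = (v'−v)/dt = (-0.153500)/0.1 = -1.5350
Δθ = θ'−θ = -0.267214;  (v·dt/L) = 13.9000·0.1/1.6 = 0.868750
tan δ = Δθ·L/(v·dt) = -0.307584  →  δ = -0.2984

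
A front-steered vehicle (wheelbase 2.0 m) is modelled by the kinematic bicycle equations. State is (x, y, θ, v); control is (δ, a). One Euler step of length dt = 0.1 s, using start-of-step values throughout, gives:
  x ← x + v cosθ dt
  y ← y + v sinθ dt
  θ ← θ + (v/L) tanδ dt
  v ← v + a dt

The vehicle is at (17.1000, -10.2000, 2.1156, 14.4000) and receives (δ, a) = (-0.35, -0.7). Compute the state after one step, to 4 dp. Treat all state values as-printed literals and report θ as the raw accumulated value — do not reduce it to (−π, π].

(16.3537, -8.9685, 1.8528, 14.3300)

x' = 17.1000 + 14.4000·cos(2.1156)·0.1 = 16.3537
y' = -10.2000 + 14.4000·sin(2.1156)·0.1 = -8.9685
θ' = 2.1156 + (14.4000/2.0)·tan(-0.35)·0.1 = 1.8528
v' = 14.4000 − 0.7000·0.1 = 14.3300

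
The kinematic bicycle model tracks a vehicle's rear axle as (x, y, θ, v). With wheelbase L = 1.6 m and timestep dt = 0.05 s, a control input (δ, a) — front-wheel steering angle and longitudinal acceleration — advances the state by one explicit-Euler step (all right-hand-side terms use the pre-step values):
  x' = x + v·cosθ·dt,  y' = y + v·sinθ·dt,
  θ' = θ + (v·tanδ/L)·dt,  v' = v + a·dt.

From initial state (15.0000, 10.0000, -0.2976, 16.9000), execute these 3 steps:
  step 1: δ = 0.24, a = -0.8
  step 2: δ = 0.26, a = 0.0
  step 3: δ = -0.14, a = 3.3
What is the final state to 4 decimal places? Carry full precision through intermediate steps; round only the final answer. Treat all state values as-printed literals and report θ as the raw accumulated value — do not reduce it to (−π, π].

(17.4816, 9.5872, -0.1024, 17.0250)

after step 1 (δ=0.24, a=-0.8): (15.807856, 9.752224, -0.168359, 16.860000)
after step 2 (δ=0.26, a=0.0): (16.638937, 9.610966, -0.028199, 16.860000)
after step 3 (δ=-0.14, a=3.3): (17.481602, 9.587198, -0.102447, 17.025000)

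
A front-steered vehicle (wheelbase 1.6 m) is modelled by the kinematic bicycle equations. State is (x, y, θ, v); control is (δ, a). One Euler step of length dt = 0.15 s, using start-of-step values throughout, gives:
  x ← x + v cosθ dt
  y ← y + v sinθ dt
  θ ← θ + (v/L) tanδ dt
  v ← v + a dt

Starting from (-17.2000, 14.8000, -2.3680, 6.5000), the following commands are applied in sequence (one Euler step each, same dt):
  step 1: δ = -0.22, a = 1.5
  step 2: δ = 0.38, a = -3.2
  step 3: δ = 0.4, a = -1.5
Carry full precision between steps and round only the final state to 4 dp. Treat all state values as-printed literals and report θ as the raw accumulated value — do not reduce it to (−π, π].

after step 1 (δ=-0.22, a=1.5): (-17.897520, 14.118758, -2.504268, 6.725000)
after step 2 (δ=0.38, a=-3.2): (-18.708243, 13.518504, -2.252451, 6.245000)
after step 3 (δ=0.4, a=-1.5): (-19.298469, 12.791088, -2.004919, 6.020000)

(-19.2985, 12.7911, -2.0049, 6.0200)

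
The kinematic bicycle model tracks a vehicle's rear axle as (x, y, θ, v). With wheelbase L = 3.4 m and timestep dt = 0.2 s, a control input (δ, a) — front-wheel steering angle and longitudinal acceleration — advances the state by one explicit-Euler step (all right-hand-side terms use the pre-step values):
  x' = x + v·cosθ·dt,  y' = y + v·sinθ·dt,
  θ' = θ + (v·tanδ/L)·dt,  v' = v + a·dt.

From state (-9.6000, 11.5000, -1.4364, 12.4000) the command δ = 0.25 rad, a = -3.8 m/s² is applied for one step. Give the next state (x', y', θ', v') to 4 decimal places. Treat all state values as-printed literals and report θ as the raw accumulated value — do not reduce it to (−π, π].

x' = -9.6000 + 12.4000·cos(-1.4364)·0.2 = -9.2677
y' = 11.5000 + 12.4000·sin(-1.4364)·0.2 = 9.0424
θ' = -1.4364 + (12.4000/3.4)·tan(0.25)·0.2 = -1.2502
v' = 12.4000 − 3.8000·0.2 = 11.6400

(-9.2677, 9.0424, -1.2502, 11.6400)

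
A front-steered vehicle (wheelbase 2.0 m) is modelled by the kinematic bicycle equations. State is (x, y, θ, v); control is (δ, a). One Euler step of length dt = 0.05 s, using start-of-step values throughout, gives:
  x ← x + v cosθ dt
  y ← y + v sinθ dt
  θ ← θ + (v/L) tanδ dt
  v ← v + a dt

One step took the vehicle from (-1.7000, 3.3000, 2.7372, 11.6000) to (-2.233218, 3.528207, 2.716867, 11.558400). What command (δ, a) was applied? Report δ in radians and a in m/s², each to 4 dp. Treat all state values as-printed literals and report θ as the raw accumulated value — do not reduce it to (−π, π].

δ = -0.0700, a = -0.8320

a = (v'−v)/dt = (-0.041600)/0.05 = -0.8320
Δθ = θ'−θ = -0.020333;  (v·dt/L) = 11.6000·0.05/2.0 = 0.290000
tan δ = Δθ·L/(v·dt) = -0.070114  →  δ = -0.0700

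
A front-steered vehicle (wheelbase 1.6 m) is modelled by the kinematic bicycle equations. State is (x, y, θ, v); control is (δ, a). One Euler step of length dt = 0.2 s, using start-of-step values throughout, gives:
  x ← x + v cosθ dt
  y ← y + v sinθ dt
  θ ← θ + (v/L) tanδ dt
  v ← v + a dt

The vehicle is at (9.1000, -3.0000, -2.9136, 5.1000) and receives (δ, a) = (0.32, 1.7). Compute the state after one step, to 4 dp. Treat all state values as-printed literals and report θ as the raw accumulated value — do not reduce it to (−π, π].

x' = 9.1000 + 5.1000·cos(-2.9136)·0.2 = 8.1064
y' = -3.0000 + 5.1000·sin(-2.9136)·0.2 = -3.2305
θ' = -2.9136 + (5.1000/1.6)·tan(0.32)·0.2 = -2.7023
v' = 5.1000 + 1.7000·0.2 = 5.4400

(8.1064, -3.2305, -2.7023, 5.4400)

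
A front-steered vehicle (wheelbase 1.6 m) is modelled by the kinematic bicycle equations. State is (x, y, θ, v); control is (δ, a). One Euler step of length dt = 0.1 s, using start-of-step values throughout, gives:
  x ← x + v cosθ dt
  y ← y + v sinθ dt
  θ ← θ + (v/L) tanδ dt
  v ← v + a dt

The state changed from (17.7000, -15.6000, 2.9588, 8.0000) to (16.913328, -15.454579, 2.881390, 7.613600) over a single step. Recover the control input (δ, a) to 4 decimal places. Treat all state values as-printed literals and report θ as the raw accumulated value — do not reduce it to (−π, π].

δ = -0.1536, a = -3.8640

a = (v'−v)/dt = (-0.386400)/0.1 = -3.8640
Δθ = θ'−θ = -0.077410;  (v·dt/L) = 8.0000·0.1/1.6 = 0.500000
tan δ = Δθ·L/(v·dt) = -0.154820  →  δ = -0.1536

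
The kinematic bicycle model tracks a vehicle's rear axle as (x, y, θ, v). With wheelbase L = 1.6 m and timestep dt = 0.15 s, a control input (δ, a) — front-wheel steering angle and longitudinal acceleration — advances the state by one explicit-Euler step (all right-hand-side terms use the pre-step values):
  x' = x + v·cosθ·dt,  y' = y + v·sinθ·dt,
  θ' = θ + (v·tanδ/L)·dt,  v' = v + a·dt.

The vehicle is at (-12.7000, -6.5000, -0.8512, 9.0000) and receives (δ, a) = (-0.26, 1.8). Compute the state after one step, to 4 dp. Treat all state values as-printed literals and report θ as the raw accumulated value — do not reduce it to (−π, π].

x' = -12.7000 + 9.0000·cos(-0.8512)·0.15 = -11.8102
y' = -6.5000 + 9.0000·sin(-0.8512)·0.15 = -7.5153
θ' = -0.8512 + (9.0000/1.6)·tan(-0.26)·0.15 = -1.0757
v' = 9.0000 + 1.8000·0.15 = 9.2700

(-11.8102, -7.5153, -1.0757, 9.2700)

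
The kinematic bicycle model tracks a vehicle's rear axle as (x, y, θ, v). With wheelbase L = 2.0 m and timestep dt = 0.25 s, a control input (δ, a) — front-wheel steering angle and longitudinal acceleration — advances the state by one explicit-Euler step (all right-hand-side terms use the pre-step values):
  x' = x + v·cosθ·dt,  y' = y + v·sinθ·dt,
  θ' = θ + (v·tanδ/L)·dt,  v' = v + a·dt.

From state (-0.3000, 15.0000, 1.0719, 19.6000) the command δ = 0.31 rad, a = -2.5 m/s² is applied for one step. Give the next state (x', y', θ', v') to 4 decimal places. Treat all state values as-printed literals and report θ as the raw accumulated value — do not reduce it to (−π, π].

x' = -0.3000 + 19.6000·cos(1.0719)·0.25 = 2.0444
y' = 15.0000 + 19.6000·sin(1.0719)·0.25 = 19.3027
θ' = 1.0719 + (19.6000/2.0)·tan(0.31)·0.25 = 1.8567
v' = 19.6000 − 2.5000·0.25 = 18.9750

(2.0444, 19.3027, 1.8567, 18.9750)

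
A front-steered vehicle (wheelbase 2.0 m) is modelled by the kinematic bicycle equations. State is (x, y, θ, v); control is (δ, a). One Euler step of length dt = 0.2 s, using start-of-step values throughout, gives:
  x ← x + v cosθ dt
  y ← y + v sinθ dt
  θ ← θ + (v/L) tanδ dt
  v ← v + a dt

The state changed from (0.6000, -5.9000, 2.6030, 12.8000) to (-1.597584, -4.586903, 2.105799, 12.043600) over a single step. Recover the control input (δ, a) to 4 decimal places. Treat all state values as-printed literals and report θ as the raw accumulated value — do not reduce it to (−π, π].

δ = -0.3705, a = -3.7820

a = (v'−v)/dt = (-0.756400)/0.2 = -3.7820
Δθ = θ'−θ = -0.497201;  (v·dt/L) = 12.8000·0.2/2.0 = 1.280000
tan δ = Δθ·L/(v·dt) = -0.388438  →  δ = -0.3705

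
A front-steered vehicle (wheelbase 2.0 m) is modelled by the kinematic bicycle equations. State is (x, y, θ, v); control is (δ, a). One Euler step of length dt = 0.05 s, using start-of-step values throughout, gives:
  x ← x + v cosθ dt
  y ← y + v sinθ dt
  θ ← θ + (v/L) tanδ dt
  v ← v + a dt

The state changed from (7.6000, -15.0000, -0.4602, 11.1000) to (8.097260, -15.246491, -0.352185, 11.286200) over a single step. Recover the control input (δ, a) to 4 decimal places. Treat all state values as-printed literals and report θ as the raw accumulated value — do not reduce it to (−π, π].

δ = 0.3712, a = 3.7240

a = (v'−v)/dt = (0.186200)/0.05 = 3.7240
Δθ = θ'−θ = 0.108015;  (v·dt/L) = 11.1000·0.05/2.0 = 0.277500
tan δ = Δθ·L/(v·dt) = 0.389243  →  δ = 0.3712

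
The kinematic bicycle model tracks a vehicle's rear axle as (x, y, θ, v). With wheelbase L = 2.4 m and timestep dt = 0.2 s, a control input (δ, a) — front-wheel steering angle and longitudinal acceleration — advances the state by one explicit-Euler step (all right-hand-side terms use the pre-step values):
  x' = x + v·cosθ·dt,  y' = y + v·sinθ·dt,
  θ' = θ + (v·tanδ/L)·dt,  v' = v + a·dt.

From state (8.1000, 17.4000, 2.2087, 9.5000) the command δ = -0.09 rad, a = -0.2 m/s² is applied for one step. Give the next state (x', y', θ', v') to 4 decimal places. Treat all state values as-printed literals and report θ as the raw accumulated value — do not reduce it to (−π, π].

(6.9685, 18.9264, 2.1373, 9.4600)

x' = 8.1000 + 9.5000·cos(2.2087)·0.2 = 6.9685
y' = 17.4000 + 9.5000·sin(2.2087)·0.2 = 18.9264
θ' = 2.2087 + (9.5000/2.4)·tan(-0.09)·0.2 = 2.1373
v' = 9.5000 − 0.2000·0.2 = 9.4600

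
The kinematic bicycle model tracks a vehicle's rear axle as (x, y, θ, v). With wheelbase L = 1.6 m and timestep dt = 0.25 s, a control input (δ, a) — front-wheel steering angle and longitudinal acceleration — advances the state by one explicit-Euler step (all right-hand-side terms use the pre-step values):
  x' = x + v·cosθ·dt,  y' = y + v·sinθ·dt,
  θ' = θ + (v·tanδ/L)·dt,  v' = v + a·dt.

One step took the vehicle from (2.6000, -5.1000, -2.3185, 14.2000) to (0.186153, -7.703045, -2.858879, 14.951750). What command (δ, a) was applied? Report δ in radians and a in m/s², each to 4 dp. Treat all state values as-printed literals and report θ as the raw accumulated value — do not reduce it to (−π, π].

a = (v'−v)/dt = (0.751750)/0.25 = 3.0070
Δθ = θ'−θ = -0.540379;  (v·dt/L) = 14.2000·0.25/1.6 = 2.218750
tan δ = Δθ·L/(v·dt) = -0.243551  →  δ = -0.2389

δ = -0.2389, a = 3.0070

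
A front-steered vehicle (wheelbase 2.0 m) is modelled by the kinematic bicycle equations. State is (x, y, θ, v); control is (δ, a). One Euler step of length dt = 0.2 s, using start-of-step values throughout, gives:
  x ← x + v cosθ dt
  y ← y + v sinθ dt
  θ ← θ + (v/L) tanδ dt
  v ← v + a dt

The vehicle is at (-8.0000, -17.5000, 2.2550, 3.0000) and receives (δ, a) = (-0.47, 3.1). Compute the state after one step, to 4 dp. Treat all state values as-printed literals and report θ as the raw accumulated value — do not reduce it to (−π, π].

(-8.3792, -17.0350, 2.1026, 3.6200)

x' = -8.0000 + 3.0000·cos(2.2550)·0.2 = -8.3792
y' = -17.5000 + 3.0000·sin(2.2550)·0.2 = -17.0350
θ' = 2.2550 + (3.0000/2.0)·tan(-0.47)·0.2 = 2.1026
v' = 3.0000 + 3.1000·0.2 = 3.6200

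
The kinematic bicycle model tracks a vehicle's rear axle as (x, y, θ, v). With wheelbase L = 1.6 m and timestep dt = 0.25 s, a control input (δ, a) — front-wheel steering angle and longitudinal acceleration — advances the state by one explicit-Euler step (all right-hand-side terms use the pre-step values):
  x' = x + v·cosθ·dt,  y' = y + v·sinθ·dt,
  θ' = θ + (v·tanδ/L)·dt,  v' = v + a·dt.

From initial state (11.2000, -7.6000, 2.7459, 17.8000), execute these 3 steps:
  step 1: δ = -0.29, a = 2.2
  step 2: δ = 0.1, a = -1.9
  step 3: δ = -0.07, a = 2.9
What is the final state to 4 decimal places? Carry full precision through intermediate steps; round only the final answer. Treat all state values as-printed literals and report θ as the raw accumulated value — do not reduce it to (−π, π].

(2.8988, 2.0356, 2.0078, 18.6000)

after step 1 (δ=-0.29, a=2.2): (7.093852, -5.884759, 1.915939, 18.350000)
after step 2 (δ=0.1, a=-1.9): (5.541757, -1.567797, 2.203618, 17.875000)
after step 3 (δ=-0.07, a=2.9): (2.898839, 2.035633, 2.007790, 18.600000)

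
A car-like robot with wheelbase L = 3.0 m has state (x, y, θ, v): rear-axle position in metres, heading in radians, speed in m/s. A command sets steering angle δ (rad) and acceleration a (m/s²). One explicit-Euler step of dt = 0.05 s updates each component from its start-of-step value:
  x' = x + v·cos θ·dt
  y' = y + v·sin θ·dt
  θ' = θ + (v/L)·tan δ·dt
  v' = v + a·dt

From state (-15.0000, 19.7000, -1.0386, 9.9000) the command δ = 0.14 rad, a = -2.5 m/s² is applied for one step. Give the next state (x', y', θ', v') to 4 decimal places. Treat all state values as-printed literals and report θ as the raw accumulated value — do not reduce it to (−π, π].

x' = -15.0000 + 9.9000·cos(-1.0386)·0.05 = -14.7488
y' = 19.7000 + 9.9000·sin(-1.0386)·0.05 = 19.2735
θ' = -1.0386 + (9.9000/3.0)·tan(0.14)·0.05 = -1.0153
v' = 9.9000 − 2.5000·0.05 = 9.7750

(-14.7488, 19.2735, -1.0153, 9.7750)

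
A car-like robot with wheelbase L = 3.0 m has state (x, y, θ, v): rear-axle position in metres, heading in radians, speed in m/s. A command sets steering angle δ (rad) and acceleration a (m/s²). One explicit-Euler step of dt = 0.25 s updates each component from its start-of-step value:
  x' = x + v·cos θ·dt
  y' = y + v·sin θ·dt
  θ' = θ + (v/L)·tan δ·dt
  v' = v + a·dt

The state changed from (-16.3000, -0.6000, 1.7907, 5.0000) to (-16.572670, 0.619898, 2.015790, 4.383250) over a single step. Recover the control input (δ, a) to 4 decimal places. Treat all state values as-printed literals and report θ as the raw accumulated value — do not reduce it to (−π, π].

δ = 0.4953, a = -2.4670

a = (v'−v)/dt = (-0.616750)/0.25 = -2.4670
Δθ = θ'−θ = 0.225090;  (v·dt/L) = 5.0000·0.25/3.0 = 0.416667
tan δ = Δθ·L/(v·dt) = 0.540216  →  δ = 0.4953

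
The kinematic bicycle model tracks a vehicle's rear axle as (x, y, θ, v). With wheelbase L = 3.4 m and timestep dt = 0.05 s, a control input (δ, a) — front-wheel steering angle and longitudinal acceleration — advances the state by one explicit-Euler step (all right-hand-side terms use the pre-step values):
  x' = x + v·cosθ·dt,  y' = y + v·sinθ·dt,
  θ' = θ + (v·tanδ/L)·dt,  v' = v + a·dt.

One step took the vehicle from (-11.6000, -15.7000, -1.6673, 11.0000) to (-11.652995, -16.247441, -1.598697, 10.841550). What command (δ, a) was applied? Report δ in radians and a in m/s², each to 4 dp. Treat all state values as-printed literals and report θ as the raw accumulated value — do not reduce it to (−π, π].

δ = 0.4011, a = -3.1690

a = (v'−v)/dt = (-0.158450)/0.05 = -3.1690
Δθ = θ'−θ = 0.068603;  (v·dt/L) = 11.0000·0.05/3.4 = 0.161765
tan δ = Δθ·L/(v·dt) = 0.424091  →  δ = 0.4011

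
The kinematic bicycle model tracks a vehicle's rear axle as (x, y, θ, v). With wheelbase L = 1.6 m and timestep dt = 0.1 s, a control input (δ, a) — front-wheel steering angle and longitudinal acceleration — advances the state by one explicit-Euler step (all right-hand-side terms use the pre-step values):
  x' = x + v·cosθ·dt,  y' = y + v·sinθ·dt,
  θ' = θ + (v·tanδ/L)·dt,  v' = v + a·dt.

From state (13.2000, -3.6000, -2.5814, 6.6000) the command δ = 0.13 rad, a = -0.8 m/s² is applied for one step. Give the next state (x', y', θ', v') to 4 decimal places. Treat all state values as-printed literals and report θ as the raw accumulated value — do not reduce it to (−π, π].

x' = 13.2000 + 6.6000·cos(-2.5814)·0.1 = 12.6409
y' = -3.6000 + 6.6000·sin(-2.5814)·0.1 = -3.9507
θ' = -2.5814 + (6.6000/1.6)·tan(0.13)·0.1 = -2.5275
v' = 6.6000 − 0.8000·0.1 = 6.5200

(12.6409, -3.9507, -2.5275, 6.5200)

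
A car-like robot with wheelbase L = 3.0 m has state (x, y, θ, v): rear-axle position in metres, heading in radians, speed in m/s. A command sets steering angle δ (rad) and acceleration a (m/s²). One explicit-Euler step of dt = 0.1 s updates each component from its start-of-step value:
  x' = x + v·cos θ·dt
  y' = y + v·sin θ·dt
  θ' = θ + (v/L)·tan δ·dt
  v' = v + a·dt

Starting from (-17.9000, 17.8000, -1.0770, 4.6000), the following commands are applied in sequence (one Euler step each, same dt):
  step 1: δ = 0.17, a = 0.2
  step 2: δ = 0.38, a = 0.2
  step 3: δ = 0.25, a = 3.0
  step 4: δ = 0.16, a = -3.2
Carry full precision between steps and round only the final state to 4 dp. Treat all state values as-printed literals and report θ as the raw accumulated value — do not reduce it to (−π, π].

after step 1 (δ=0.17, a=0.2): (-17.681973, 17.394952, -1.050679, 4.620000)
after step 2 (δ=0.38, a=0.2): (-17.452367, 16.994046, -0.989170, 4.640000)
after step 3 (δ=0.25, a=3.0): (-17.197453, 16.606342, -0.949677, 4.940000)
after step 4 (δ=0.16, a=-3.2): (-16.909972, 16.204607, -0.923103, 4.620000)

(-16.9100, 16.2046, -0.9231, 4.6200)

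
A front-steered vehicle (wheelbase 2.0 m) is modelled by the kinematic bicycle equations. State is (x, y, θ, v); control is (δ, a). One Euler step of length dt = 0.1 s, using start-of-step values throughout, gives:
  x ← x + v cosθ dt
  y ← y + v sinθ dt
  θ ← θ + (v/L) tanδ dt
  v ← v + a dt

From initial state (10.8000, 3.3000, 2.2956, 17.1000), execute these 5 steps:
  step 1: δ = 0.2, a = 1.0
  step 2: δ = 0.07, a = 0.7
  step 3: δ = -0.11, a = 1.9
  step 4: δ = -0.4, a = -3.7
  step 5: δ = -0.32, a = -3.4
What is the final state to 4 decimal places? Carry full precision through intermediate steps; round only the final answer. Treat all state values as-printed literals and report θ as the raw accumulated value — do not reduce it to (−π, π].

(4.7709, 9.2844, 1.7816, 16.7500)

after step 1 (δ=0.2, a=1.0): (9.666290, 4.580157, 2.468917, 17.200000)
after step 2 (δ=0.07, a=0.7): (8.320979, 5.651856, 2.529216, 17.270000)
after step 3 (δ=-0.11, a=1.9): (6.907803, 6.644560, 2.433846, 17.460000)
after step 4 (δ=-0.4, a=-3.7): (5.581142, 7.779676, 2.064747, 17.090000)
after step 5 (δ=-0.32, a=-3.4): (4.770891, 9.284393, 1.781575, 16.750000)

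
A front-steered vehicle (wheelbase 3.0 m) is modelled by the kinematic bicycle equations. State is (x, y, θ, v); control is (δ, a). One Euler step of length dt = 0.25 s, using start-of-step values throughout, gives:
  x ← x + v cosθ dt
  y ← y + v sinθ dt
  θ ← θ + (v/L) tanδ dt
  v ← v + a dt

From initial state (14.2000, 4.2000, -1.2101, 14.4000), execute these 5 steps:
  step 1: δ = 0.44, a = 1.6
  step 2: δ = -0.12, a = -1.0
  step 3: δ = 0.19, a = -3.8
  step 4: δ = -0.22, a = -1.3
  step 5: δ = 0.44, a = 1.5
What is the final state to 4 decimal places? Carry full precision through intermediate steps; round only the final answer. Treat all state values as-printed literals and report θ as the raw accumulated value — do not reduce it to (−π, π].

after step 1 (δ=0.44, a=1.6): (15.470533, 0.831655, -0.645163, 14.800000)
after step 2 (δ=-0.12, a=-1.0): (18.426839, -1.393262, -0.793878, 14.550000)
after step 3 (δ=0.19, a=-3.8): (20.977037, -3.987081, -0.560690, 13.600000)
after step 4 (δ=-0.22, a=-1.3): (23.856457, -5.795101, -0.814125, 13.275000)
after step 5 (δ=0.44, a=1.5): (26.134794, -8.208249, -0.293324, 13.650000)

(26.1348, -8.2082, -0.2933, 13.6500)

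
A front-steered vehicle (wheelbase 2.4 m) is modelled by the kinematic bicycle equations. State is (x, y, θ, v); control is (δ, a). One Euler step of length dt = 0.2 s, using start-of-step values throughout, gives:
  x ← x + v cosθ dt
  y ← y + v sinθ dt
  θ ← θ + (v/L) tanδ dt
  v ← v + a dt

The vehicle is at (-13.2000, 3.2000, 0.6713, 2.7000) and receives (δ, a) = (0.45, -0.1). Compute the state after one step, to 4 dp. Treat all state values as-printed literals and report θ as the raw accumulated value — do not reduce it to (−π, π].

x' = -13.2000 + 2.7000·cos(0.6713)·0.2 = -12.7772
y' = 3.2000 + 2.7000·sin(0.6713)·0.2 = 3.5359
θ' = 0.6713 + (2.7000/2.4)·tan(0.45)·0.2 = 0.7800
v' = 2.7000 − 0.1000·0.2 = 2.6800

(-12.7772, 3.5359, 0.7800, 2.6800)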